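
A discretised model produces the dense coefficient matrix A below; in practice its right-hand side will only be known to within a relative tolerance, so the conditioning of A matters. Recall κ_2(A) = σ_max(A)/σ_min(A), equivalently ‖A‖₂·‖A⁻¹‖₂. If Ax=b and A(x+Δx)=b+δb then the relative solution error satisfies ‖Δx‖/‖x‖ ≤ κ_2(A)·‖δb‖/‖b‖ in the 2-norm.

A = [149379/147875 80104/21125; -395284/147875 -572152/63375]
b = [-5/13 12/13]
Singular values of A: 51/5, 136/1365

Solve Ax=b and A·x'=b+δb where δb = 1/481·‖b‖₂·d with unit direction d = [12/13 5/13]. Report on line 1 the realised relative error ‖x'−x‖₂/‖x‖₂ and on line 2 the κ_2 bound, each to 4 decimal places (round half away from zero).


from the listed singular values, σ₁ = 51/5, σ_n = 136/1365
κ_2(A) = (51/5) / (136/1365) = 102.3750
bound on ‖Δx‖/‖x‖: κ·ε = 102.3750·1/481 = 0.2128
solve Ax = b  →  x = [-0.0275 -0.0941]
‖b‖ = 1.0000, ‖x‖ = 0.0980
Δx = A⁻¹·δb where δb = 1/481·1.0000·d; ‖Δx‖ = 0.0209
relative error = 0.2128
realised/bound = 1 exactly: the bound is attained for this b and d

0.2128
0.2128


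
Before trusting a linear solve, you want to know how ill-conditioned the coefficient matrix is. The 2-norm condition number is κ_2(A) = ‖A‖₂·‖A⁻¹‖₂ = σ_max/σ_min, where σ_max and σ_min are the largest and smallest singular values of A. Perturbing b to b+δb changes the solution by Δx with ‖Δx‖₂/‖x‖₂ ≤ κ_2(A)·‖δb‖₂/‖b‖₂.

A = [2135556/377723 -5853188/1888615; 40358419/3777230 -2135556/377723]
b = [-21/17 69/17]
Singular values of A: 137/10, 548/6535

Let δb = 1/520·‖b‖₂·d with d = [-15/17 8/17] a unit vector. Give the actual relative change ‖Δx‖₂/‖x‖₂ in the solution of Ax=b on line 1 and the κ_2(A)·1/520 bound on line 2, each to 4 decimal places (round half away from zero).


from the listed singular values, σ₁ = 137/10, σ_n = 548/6535
κ_2(A) = (137/10) / (548/6535) = 163.3750
κ_2(A)·‖δb‖/‖b‖ = 0.3142
solve Ax = b  →  x = [17.0288 31.4636]
‖b‖₂ = 4.2426 and ‖x‖₂ = 35.7762
re-solving with b+δb shifts x by Δx of norm 0.0973
relative error = 0.0027
realised/bound (from unrounded values) ≈ 0.0087

0.0027
0.3142


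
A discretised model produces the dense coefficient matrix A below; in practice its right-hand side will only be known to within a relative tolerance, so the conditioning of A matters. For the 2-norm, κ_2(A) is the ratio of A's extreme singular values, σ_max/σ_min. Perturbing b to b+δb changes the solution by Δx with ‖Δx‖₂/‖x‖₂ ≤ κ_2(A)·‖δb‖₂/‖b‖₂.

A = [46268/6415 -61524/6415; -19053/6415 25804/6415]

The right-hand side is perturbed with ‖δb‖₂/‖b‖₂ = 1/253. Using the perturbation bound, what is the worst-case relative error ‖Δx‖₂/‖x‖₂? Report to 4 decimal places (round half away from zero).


1.2678

AᵀA = [2503744633/41152225 -3338236044/41152225; -3338236044/41152225 4451048992/41152225]; tr = 278191745/1646089, det = 456976/1646089
solving λ² − 278191745/1646089·λ + 456976/1646089 = 0 gives λ = 169, 2704/1646089
so κ_2 = √(169 / (2704/1646089)) = 320.7500
perturbation bound = 320.7500·1/253 = 1.2678


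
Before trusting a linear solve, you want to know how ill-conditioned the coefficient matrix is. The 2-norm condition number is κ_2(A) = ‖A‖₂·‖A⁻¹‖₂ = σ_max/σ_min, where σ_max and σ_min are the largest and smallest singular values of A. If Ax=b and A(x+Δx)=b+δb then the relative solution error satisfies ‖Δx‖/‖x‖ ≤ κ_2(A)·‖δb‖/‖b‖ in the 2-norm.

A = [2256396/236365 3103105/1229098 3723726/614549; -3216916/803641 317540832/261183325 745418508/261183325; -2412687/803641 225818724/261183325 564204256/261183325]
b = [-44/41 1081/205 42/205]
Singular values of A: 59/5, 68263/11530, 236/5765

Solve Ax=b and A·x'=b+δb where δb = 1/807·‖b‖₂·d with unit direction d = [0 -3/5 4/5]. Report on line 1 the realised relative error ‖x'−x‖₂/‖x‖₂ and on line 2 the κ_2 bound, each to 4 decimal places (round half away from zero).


0.0022
0.3572

σ_max = 59/5, σ_min = 236/5765
condition number: (59/5) ÷ (236/5765) = 288.2500
perturbation bound = 288.2500·1/807 = 0.3572
solve Ax = b  →  x = [-0.4675 67.8453 -27.7095]
2-norm of b is 5.3852; of x, 73.2872
Δx = A⁻¹·δb where δb = 1/807·5.3852·d; ‖Δx‖ = 0.1630
dividing the unrounded norms, ‖Δx‖/‖x‖ = 0.0022
so the bound overstates the realised error by a factor of ≈ 160.5873 (computed from the unrounded values)


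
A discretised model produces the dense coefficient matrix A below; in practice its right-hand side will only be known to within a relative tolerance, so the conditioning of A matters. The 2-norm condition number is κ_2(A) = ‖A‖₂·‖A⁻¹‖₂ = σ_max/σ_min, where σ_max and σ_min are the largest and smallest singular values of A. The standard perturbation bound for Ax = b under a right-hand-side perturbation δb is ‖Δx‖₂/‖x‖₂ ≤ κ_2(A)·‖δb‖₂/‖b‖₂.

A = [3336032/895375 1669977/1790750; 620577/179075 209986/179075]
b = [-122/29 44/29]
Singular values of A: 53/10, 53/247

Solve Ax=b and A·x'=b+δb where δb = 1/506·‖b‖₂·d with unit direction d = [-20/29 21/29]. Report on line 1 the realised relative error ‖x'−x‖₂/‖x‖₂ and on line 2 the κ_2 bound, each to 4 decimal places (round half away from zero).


largest singular value 53/10, smallest 53/247
κ_2(A) = (53/10) / (53/247) = 24.7000
worst-case relative error ≤ 24.7000 × 1/506 = 0.0488
solve Ax = b  →  x = [-5.5819 17.7902]
‖b‖₂ = 4.4721 and ‖x‖₂ = 18.6453
Δx = A⁻¹·δb where δb = 1/506·4.4721·d; ‖Δx‖ = 0.0412
dividing the unrounded norms, ‖Δx‖/‖x‖ = 0.0022
so the bound overstates the realised error by a factor of ≈ 22.0969 (computed from the unrounded values)

0.0022
0.0488


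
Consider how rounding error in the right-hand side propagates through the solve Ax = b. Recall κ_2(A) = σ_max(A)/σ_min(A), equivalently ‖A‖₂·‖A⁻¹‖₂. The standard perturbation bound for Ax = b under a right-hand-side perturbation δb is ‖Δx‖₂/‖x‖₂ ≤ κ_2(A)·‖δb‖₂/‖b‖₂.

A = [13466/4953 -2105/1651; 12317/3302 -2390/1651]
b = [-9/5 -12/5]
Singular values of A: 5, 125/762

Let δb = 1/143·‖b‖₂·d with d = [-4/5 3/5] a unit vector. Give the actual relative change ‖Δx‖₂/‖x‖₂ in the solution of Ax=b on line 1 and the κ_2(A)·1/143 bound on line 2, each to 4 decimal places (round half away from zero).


largest singular value 5, smallest 125/762
condition number: 5 ÷ (125/762) = 30.4800
κ_2(A)·‖δb‖/‖b‖ = 0.2131
solve Ax = b  →  x = [-0.5538 0.2308]
‖b‖ = 3.0000, ‖x‖ = 0.6000
with δb = [-0.0168 0.0126], A·Δx = δb → ‖Δx‖ = 0.1279
relative error = 0.2131
tightness: 0.2131 against a bound of 0.2131; the bound is attained (ratio 1)

0.2131
0.2131


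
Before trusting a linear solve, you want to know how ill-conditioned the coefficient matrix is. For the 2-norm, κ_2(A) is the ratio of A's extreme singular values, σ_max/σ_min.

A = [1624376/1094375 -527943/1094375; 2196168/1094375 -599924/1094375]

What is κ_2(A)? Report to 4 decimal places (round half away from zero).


AᵀA = [298470050944/47906265625 -87004473192/47906265625; -87004473192/47906265625 25545304681/47906265625]; tr = 518424569/76650025, det = 1827904/76650025
char-poly roots: 169/25 and 10816/3066001
κ_2(A) = √(λ_max/λ_min) = √((169/25) / (10816/3066001)) = 43.7750

43.7750


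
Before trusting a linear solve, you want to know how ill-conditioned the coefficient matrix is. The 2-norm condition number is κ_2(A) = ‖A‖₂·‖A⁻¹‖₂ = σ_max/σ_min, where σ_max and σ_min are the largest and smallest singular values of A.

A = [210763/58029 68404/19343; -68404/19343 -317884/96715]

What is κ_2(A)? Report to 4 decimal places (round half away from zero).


86.2500

M = AᵀA = [102892993/4004001 163280348/6673335; 163280348/6673335 259248416/11122225]. tr(M)=5833009/119025, det(M)=38416/119025
solving λ² − 5833009/119025·λ + 38416/119025 = 0 gives λ = 49, 784/119025
κ_2(A) = √(λ_max/λ_min) = √(49 / (784/119025)) = 86.2500


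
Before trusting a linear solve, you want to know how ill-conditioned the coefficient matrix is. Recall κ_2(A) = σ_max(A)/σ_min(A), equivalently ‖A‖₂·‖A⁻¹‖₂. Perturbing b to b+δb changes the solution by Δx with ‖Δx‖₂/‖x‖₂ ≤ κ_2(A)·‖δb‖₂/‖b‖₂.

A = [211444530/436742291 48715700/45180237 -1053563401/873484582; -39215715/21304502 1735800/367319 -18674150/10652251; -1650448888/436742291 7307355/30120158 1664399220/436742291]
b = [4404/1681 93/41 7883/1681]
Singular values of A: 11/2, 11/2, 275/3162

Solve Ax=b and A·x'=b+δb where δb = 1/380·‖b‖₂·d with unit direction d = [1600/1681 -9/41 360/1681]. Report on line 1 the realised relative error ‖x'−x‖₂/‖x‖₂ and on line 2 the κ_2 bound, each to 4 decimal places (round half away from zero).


from the listed singular values, σ₁ = 11/2, σ_n = 275/3162
κ_2(A) = (11/2) / (275/3162) = 63.2400
worst-case relative error ≤ 63.2400 × 1/380 = 0.1664
solve Ax = b  →  x = [21.3527 16.7140 21.3402]
‖b‖₂ = 5.8310 and ‖x‖₂ = 34.5065
Δx = A⁻¹·δb where δb = 1/380·5.8310·d; ‖Δx‖ = 0.1764
realised ‖Δx‖/‖x‖ = 0.0051
tightness: 0.0051 against a bound of 0.1664 (unrounded ratio ≈ 0.0307)

0.0051
0.1664


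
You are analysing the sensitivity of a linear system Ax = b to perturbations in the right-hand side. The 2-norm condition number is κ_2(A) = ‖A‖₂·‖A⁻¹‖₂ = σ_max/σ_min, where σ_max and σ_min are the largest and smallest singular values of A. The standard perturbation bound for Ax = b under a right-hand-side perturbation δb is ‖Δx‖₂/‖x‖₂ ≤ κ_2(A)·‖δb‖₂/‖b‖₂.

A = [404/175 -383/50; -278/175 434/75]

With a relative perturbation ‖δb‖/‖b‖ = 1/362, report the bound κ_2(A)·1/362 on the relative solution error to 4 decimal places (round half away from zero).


form AᵀA = [1924/245 -2822/105; -2822/105 16589/180] with trace 176425/1764 and determinant 625/441
λ_max, λ_min = (176425/1764 ± √31108140625/3111696)/2 = 100, 25/1764
κ = σ_max/σ_min = 10/(5/42) = 84.0000
worst-case relative error ≤ 84.0000 × 1/362 = 0.2320

0.2320


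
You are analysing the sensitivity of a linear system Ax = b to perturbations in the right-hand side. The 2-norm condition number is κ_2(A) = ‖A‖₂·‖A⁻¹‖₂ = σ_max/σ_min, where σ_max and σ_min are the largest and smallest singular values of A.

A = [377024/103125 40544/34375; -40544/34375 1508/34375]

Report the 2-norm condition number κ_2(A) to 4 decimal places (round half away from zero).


AᵀA = [251106304/17015625 24164224/5671875; 24164224/5671875 2633744/1890625]; tr = 439696/27225, det = 65536/27225
eigenvalues of AᵀA: λ = (tr ± √(tr²−4·det))/2 = 16, 4096/27225
σ_max=√16=4, σ_min=√(4096/27225)=(64/165) → κ = 10.3125

10.3125


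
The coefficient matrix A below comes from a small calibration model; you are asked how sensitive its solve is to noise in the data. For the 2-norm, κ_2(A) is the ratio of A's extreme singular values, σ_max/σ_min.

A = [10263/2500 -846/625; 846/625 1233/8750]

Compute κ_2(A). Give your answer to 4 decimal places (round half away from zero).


AᵀA = [186849/10000 -46953/8750; -46953/8750 226881/122500]; tr = 16101/784, det = 18225/3136
λ_max, λ_min = (16101/784 ± √244953801/614656)/2 = 81/4, 225/784
κ = σ_max/σ_min = (9/2)/(15/28) = 8.4000

8.4000


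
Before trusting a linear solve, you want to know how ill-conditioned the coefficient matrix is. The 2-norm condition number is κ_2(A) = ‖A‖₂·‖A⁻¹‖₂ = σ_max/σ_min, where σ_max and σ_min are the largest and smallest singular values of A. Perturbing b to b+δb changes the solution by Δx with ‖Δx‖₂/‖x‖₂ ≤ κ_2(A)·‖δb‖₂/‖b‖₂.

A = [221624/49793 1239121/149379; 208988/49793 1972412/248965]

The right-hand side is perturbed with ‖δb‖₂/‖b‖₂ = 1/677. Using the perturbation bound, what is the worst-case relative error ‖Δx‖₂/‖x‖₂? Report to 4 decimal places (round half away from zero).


form AᵀA = [110336720/2948089 3103122568/44221335; 3103122568/44221335 87276103681/663320025] with trace 387895729/2295225 and determinant 456976/2295225
char-poly roots: 169 and 2704/2295225
κ = σ_max/σ_min = 13/(52/1515) = 378.7500
worst-case relative error ≤ 378.7500 × 1/677 = 0.5595

0.5595


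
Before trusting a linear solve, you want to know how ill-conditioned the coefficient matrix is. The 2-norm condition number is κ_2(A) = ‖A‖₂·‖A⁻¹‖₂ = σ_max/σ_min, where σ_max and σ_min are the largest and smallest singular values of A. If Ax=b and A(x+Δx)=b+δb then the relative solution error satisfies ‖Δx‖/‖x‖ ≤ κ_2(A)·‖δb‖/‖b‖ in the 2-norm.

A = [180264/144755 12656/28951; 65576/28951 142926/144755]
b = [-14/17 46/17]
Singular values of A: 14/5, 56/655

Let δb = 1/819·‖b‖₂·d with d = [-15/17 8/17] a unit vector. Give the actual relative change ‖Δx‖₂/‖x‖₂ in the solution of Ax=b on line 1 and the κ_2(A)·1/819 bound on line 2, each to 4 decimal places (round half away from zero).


from the listed singular values, σ₁ = 14/5, σ_n = 56/655
κ = σ_max/σ_min = (14/5)/(56/655) = 32.7500
κ_2(A)·‖δb‖/‖b‖ = 0.0400
solve Ax = b  →  x = [-8.3379 21.8681]
2-norm of b is 2.8284; of x, 23.4038
with δb = [-0.0030 0.0016], A·Δx = δb → ‖Δx‖ = 0.0404
realised ‖Δx‖/‖x‖ = 0.0017
realised/bound (from unrounded values) ≈ 0.0432

0.0017
0.0400


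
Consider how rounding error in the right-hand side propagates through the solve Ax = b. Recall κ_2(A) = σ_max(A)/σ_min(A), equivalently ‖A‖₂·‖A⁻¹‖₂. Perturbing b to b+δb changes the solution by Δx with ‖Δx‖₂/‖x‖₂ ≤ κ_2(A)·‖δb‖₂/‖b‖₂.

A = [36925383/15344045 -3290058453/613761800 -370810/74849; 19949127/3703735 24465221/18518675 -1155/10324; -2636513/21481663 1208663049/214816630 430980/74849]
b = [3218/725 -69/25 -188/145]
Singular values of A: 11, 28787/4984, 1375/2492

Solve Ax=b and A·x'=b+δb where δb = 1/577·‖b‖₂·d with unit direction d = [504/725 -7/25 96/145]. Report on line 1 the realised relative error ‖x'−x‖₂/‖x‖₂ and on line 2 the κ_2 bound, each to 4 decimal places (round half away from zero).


σ_max = 11, σ_min = 1375/2492
κ = σ_max/σ_min = 11/(1375/2492) = 19.9360
κ_2(A)·‖δb‖/‖b‖ = 0.0346
solve Ax = b  →  x = [0.5431 -3.9912 3.6864]
‖b‖₂ = 5.3852 and ‖x‖₂ = 5.4602
re-solving with b+δb shifts x by Δx of norm 0.0169
realised ‖Δx‖/‖x‖ = 0.0031
so the bound overstates the realised error by a factor of ≈ 11.1533 (computed from the unrounded values)

0.0031
0.0346


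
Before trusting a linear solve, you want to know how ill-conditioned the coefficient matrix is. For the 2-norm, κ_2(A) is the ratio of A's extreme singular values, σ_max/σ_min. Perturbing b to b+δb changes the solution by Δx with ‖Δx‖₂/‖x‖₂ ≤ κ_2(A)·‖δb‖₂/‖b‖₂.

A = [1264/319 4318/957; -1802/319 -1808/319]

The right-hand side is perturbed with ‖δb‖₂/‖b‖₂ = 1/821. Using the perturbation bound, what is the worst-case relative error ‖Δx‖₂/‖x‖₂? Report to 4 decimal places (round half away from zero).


form AᵀA = [4844900/101761 15232000/305283; 15232000/305283 48064900/915849] with trace 109000/1089 and determinant 10000/1089
eigenvalues of AᵀA: λ = (tr ± √(tr²−4·det))/2 = 100, 100/1089
so κ_2 = √(100 / (100/1089)) = 33.0000
worst-case relative error ≤ 33.0000 × 1/821 = 0.0402

0.0402


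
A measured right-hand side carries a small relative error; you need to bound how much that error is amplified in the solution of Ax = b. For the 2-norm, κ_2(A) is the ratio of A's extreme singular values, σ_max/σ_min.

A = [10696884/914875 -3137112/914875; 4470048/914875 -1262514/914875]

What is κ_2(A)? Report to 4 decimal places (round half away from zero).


281.5000

form AᵀA = [159058765008/990528125 -46391504544/990528125; -46391504544/990528125 13533033492/990528125] with trace 1380734388/7924225 and determinant 75898944/198105625
char-poly roots: 4356/25 and 17424/7924225
σ_max=√(4356/25)=(66/5), σ_min=√(17424/7924225)=(132/2815) → κ = 281.5000


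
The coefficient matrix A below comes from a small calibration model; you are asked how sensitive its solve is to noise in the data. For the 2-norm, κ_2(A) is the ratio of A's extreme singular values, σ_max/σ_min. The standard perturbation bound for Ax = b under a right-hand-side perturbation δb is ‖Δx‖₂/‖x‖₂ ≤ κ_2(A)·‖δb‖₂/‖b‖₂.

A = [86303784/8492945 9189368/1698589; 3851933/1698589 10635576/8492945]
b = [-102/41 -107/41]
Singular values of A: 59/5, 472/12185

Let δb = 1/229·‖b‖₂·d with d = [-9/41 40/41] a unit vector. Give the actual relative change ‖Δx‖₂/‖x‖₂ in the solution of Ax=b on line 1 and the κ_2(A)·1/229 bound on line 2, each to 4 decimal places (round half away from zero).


σ_max = 59/5, σ_min = 472/12185
κ = σ_max/σ_min = (59/5)/(472/12185) = 304.6250
worst-case relative error ≤ 304.6250 × 1/229 = 1.3302
solve Ax = b  →  x = [24.0728 -45.6767]
‖b‖ = 3.6056, ‖x‖ = 51.6320
with δb = [-0.0035 0.0154], A·Δx = δb → ‖Δx‖ = 0.4065
dividing the unrounded norms, ‖Δx‖/‖x‖ = 0.0079
so the bound overstates the realised error by a factor of ≈ 168.9776 (computed from the unrounded values)

0.0079
1.3302


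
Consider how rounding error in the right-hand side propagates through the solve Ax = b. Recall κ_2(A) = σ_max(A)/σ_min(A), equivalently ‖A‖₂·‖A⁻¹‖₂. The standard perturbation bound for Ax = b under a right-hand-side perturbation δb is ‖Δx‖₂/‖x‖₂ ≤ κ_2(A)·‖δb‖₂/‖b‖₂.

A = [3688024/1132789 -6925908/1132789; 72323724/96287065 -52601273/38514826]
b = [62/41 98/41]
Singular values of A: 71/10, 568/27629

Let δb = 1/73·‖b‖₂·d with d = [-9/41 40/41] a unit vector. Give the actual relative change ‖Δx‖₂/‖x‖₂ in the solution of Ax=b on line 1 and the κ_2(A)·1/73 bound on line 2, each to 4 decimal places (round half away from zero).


0.0194
4.7310

largest singular value 71/10, smallest 568/27629
κ = σ_max/σ_min = (71/10)/(568/27629) = 345.3625
κ_2(A)·‖δb‖/‖b‖ = 4.7310
solve Ax = b  →  x = [85.9725 45.5327]
2-norm of b is 2.8284; of x, 97.2856
with δb = [-0.0085 0.0378], A·Δx = δb → ‖Δx‖ = 1.8847
relative error = 0.0194
realised/bound (from unrounded values) ≈ 0.0041


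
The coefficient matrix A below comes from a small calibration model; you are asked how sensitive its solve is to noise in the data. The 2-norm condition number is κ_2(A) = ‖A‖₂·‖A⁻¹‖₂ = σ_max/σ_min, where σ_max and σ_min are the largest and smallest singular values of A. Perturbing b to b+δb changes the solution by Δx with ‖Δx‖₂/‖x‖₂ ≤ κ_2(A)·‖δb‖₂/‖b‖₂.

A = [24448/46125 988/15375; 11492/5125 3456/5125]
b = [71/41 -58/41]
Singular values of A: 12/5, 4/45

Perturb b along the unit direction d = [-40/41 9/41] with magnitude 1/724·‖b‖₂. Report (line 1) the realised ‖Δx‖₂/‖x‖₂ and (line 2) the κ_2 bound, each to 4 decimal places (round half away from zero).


from the listed singular values, σ₁ = 12/5, σ_n = 4/45
condition number: (12/5) ÷ (4/45) = 27.0000
perturbation bound = 27.0000·1/724 = 0.0373
solve Ax = b  →  x = [5.9000 -21.7167]
2-norm of b is 2.2361; of x, 22.5039
with δb = [-0.0030 0.0007], A·Δx = δb → ‖Δx‖ = 0.0347
realised ‖Δx‖/‖x‖ = 0.0015
so the bound overstates the realised error by a factor of ≈ 24.1537 (computed from the unrounded values)

0.0015
0.0373


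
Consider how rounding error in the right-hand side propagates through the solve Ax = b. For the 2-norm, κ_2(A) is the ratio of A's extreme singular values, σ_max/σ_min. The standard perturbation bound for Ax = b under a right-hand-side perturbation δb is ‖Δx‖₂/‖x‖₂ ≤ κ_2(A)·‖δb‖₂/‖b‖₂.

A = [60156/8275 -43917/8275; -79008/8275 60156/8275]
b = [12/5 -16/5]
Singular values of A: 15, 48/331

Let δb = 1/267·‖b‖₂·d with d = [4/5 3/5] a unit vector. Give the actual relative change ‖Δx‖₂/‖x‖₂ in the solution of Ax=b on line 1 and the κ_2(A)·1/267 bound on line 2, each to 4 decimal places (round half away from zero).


0.3874
0.3874

from the listed singular values, σ₁ = 15, σ_n = 48/331
κ = σ_max/σ_min = 15/(48/331) = 103.4375
worst-case relative error ≤ 103.4375 × 1/267 = 0.3874
solve Ax = b  →  x = [0.2133 -0.1600]
2-norm of b is 4.0000; of x, 0.2667
Δx = A⁻¹·δb where δb = 1/267·4.0000·d; ‖Δx‖ = 0.1033
realised ‖Δx‖/‖x‖ = 0.3874
so the bound is sharp here: realised error equals the bound


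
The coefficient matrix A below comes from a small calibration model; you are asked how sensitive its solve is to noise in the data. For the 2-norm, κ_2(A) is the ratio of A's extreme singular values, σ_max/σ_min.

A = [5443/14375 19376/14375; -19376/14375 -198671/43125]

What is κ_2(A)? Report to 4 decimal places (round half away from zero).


345.0000

form AᵀA = [648089/330625 6665344/991875; 6665344/991875 68558449/2975625] with trace 119026/4761 and determinant 25/4761
solving λ² − 119026/4761·λ + 25/4761 = 0 gives λ = 25, 1/4761
σ_max=√25=5, σ_min=√(1/4761)=(1/69) → κ = 345.0000


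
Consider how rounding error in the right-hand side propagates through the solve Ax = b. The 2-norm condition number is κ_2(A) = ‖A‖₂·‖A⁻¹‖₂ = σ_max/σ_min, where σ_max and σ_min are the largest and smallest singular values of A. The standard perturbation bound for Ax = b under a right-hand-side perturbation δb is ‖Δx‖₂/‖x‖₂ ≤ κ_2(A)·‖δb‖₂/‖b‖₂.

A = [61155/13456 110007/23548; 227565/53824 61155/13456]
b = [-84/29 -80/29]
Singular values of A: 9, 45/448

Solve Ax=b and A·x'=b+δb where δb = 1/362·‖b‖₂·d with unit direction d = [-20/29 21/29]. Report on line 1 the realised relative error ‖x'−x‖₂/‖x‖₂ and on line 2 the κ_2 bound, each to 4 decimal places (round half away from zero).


0.2475
0.2475

σ_max = 9, σ_min = 45/448
κ_2(A) = 9 / (45/448) = 89.6000
perturbation bound = 89.6000·1/362 = 0.2475
solve Ax = b  →  x = [-0.3065 -0.3218]
‖b‖₂ = 4.0000 and ‖x‖₂ = 0.4444
with δb = [-0.0076 0.0080], A·Δx = δb → ‖Δx‖ = 0.1100
dividing the unrounded norms, ‖Δx‖/‖x‖ = 0.2475
realised/bound = 1 exactly: the bound is attained for this b and d


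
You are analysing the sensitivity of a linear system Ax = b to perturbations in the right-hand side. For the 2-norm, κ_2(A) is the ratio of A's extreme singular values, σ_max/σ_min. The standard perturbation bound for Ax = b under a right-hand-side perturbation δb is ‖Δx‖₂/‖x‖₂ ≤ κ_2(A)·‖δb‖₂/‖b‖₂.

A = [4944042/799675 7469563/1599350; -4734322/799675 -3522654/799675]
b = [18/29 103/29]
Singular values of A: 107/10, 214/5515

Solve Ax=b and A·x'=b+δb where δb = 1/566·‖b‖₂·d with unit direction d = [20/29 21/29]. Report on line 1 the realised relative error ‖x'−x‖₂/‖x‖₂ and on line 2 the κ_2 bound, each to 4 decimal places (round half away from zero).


0.0021
0.4872

σ_max = 107/10, σ_min = 214/5515
condition number: (107/10) ÷ (214/5515) = 275.7500
worst-case relative error ≤ 275.7500 × 1/566 = 0.4872
solve Ax = b  →  x = [-46.5374 61.7383]
2-norm of b is 3.6056; of x, 77.3133
Δx = A⁻¹·δb where δb = 1/566·3.6056·d; ‖Δx‖ = 0.1642
realised ‖Δx‖/‖x‖ = 0.0021
tightness: 0.0021 against a bound of 0.4872 (unrounded ratio ≈ 0.0044)


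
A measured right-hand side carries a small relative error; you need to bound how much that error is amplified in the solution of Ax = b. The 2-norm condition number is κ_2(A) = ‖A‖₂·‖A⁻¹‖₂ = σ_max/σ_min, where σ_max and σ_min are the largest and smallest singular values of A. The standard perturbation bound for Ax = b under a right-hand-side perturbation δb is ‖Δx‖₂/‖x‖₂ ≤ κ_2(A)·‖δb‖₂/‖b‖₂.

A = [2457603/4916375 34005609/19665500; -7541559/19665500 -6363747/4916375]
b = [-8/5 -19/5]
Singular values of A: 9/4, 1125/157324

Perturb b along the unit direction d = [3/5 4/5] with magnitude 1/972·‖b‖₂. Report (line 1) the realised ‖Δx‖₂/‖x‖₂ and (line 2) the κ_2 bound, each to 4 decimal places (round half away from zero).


σ_max = 9/4, σ_min = 1125/157324
condition number: (9/4) ÷ (1125/157324) = 314.6480
worst-case relative error ≤ 314.6480 × 1/972 = 0.3237
solve Ax = b  →  x = [537.1237 -156.1981]
2-norm of b is 4.1231; of x, 559.3744
re-solving with b+δb shifts x by Δx of norm 0.5932
dividing the unrounded norms, ‖Δx‖/‖x‖ = 0.0011
tightness: 0.0011 against a bound of 0.3237 (unrounded ratio ≈ 0.0033)

0.0011
0.3237


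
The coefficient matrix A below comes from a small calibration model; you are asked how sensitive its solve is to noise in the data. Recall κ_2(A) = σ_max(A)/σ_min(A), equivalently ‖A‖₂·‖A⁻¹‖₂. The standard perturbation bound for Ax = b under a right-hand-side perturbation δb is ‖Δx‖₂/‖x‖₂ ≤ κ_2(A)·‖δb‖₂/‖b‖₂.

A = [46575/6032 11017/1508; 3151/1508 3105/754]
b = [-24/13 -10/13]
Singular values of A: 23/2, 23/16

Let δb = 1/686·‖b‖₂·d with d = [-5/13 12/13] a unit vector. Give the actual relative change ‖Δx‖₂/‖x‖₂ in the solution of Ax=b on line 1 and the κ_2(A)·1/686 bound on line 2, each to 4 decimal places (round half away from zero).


σ_max = 23/2, σ_min = 23/16
κ_2(A) = (23/2) / (23/16) = 8.0000
bound on ‖Δx‖/‖x‖: κ·ε = 8.0000·1/686 = 0.0117
solve Ax = b  →  x = [-0.1199 -0.1259]
2-norm of b is 2.0000; of x, 0.1739
with δb = [-0.0011 0.0027], A·Δx = δb → ‖Δx‖ = 0.0020
realised ‖Δx‖/‖x‖ = 0.0117
tightness: 0.0117 against a bound of 0.0117; the bound is attained (ratio 1)

0.0117
0.0117


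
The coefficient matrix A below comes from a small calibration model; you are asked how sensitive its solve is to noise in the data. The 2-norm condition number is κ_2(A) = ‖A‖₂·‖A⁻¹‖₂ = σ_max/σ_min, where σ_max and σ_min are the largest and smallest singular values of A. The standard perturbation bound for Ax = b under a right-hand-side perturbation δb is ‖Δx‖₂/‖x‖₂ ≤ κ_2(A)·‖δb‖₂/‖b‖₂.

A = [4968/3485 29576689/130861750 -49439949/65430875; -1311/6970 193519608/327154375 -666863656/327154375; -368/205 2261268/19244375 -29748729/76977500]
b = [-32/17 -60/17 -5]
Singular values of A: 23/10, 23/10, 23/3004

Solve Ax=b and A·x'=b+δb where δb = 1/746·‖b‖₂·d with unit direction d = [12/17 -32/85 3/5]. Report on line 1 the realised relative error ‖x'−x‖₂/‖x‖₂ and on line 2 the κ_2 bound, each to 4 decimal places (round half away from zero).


0.0029
0.4027

σ_max = 23/10, σ_min = 23/3004
condition number: (23/10) ÷ (23/3004) = 300.4000
worst-case relative error ≤ 300.4000 × 1/746 = 0.4027
solve Ax = b  →  x = [1.3150 -376.7350 -107.7160]
‖b‖₂ = 6.4031 and ‖x‖₂ = 391.8338
with δb = [0.0061 -0.0032 0.0051], A·Δx = δb → ‖Δx‖ = 1.1211
relative error = 0.0029
so the bound overstates the realised error by a factor of ≈ 140.7466 (computed from the unrounded values)


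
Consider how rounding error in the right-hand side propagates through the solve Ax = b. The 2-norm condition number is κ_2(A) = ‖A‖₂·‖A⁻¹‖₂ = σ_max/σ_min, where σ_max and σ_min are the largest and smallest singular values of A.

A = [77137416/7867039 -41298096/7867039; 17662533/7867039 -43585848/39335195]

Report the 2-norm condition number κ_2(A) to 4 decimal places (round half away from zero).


141.0875

M = AᵀA = [3725250457545/36817550641 -9933360222744/184087753205; -9933360222744/184087753205 26494969944384/920438766025]. tr(M)=413931596481/3184909225, det(M)=2702336256/3184909225
λ_max, λ_min = (413931596481/3184909225 ± √171304939782626266136961/10143646771490100625)/2 = 3249/25, 831744/127396369
so κ_2 = √((3249/25) / (831744/127396369)) = 141.0875


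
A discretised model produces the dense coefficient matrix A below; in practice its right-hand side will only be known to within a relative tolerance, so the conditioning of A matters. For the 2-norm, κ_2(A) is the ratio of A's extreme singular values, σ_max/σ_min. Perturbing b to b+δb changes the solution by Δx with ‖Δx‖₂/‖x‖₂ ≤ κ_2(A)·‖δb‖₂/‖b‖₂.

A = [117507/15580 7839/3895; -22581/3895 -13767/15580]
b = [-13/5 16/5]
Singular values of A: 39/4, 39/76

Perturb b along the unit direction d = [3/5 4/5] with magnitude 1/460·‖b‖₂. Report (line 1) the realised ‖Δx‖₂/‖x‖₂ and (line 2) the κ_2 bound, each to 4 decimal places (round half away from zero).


0.0088
0.0413

largest singular value 39/4, smallest 39/76
κ = σ_max/σ_min = (39/4)/(39/76) = 19.0000
perturbation bound = 19.0000·1/460 = 0.0413
solve Ax = b  →  x = [-0.8280 1.8111]
2-norm of b is 4.1231; of x, 1.9914
Δx = A⁻¹·δb where δb = 1/460·4.1231·d; ‖Δx‖ = 0.0175
relative error = 0.0088
tightness: 0.0088 against a bound of 0.0413 (unrounded ratio ≈ 0.2124)


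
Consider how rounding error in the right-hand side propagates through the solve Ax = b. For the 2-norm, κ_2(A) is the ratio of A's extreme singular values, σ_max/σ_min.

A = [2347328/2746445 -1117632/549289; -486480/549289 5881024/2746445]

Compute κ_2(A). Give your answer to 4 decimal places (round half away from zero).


364.2500

form AᵀA = [13586823424/8969037025 -6521342976/1793807405; -6521342976/1793807405 78256807936/8969037025] with trace 108690688/10614245 and determinant 1048576/1326780625
λ_max, λ_min = (108690688/10614245 ± √295332737573781504/2816554923000625)/2 = 256/25, 4096/53071225
κ_2(A) = √(λ_max/λ_min) = √((256/25) / (4096/53071225)) = 364.2500


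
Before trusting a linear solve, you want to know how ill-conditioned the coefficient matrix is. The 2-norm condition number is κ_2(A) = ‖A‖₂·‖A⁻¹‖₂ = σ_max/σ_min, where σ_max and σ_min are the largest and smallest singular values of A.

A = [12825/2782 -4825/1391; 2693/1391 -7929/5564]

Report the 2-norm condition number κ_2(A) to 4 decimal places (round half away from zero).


267.5000

form AᵀA = [1144909/45796 -858663/45796; -858663/45796 2576089/183184] with trace 7155725/183184 and determinant 15625/732736
solving λ² − 7155725/183184·λ + 15625/732736 = 0 gives λ = 625/16, 25/45796
σ_max=√(625/16)=(25/4), σ_min=√(25/45796)=(5/214) → κ = 267.5000


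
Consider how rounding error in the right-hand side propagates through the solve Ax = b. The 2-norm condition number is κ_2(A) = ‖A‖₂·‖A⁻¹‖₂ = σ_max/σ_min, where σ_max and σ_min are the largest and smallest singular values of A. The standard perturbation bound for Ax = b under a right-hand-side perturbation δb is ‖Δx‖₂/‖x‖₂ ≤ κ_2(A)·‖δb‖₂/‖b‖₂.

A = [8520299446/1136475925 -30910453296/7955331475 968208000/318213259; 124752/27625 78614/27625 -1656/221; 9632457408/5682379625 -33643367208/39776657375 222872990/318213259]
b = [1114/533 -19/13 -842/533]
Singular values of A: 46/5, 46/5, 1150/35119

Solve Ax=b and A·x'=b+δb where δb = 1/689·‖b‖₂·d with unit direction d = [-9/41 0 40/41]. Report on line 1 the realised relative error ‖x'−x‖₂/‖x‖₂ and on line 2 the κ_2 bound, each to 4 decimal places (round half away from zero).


0.0022
0.4078

σ_max = 46/5, σ_min = 1150/35119
condition number: (46/5) ÷ (1150/35119) = 280.9520
worst-case relative error ≤ 280.9520 × 1/689 = 0.4078
solve Ax = b  →  x = [-15.0138 -51.8641 -28.5501]
‖b‖₂ = 3.0000 and ‖x‖₂ = 61.0770
Δx = A⁻¹·δb where δb = 1/689·3.0000·d; ‖Δx‖ = 0.1330
realised ‖Δx‖/‖x‖ = 0.0022
realised/bound (from unrounded values) ≈ 0.0053


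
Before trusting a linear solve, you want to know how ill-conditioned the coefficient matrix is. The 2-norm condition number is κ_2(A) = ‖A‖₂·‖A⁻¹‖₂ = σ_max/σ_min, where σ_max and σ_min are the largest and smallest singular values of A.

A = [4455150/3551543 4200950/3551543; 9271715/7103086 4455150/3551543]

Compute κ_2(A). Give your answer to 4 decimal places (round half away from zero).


211.1500

M = AᵀA = [196620862225/59992664356 46812488625/14998166089; 46812488625/14998166089 44585425000/14998166089]. tr(M)=445853225/71334916, det(M)=15625/17833729
char-poly roots: 25/4 and 2500/17833729
σ_max=√(25/4)=(5/2), σ_min=√(2500/17833729)=(50/4223) → κ = 211.1500


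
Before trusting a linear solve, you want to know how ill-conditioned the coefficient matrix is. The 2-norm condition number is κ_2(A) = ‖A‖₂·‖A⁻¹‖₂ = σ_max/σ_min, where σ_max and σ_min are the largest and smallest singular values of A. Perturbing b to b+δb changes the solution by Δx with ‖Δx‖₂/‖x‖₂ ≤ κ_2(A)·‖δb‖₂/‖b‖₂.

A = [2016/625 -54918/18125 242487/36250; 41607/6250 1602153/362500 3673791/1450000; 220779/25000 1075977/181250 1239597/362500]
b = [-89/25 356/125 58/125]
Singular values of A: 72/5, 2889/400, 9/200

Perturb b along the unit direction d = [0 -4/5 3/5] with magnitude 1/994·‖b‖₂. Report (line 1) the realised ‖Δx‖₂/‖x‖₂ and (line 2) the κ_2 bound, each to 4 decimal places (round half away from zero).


from the listed singular values, σ₁ = 72/5, σ_n = 9/200
κ_2(A) = (72/5) / (9/200) = 320.0000
worst-case relative error ≤ 320.0000 × 1/994 = 0.3219
solve Ax = b  →  x = [26.7222 -25.3350 -24.8934]
‖b‖ = 4.5826, ‖x‖ = 44.4479
re-solving with b+δb shifts x by Δx of norm 0.1024
relative error = 0.0023
so the bound overstates the realised error by a factor of ≈ 139.6705 (computed from the unrounded values)

0.0023
0.3219


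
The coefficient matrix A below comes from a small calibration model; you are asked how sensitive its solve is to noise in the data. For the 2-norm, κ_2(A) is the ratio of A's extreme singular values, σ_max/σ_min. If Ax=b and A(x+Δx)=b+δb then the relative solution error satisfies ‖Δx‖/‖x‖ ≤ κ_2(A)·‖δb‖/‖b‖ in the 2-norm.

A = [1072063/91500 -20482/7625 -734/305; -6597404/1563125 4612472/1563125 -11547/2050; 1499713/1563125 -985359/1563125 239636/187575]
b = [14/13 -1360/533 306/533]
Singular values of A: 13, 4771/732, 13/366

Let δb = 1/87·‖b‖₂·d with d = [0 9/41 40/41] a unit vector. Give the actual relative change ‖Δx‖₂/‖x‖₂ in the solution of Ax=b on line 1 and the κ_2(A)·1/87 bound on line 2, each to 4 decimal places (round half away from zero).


2.6665
4.2069

from the listed singular values, σ₁ = 13, σ_n = 13/366
κ = σ_max/σ_min = 13/(13/366) = 366.0000
bound on ‖Δx‖/‖x‖: κ·ε = 366.0000·1/87 = 4.2069
solve Ax = b  →  x = [0.1236 -0.1256 0.2946]
‖b‖₂ = 2.8284 and ‖x‖₂ = 0.3433
with δb = [0.0000 0.0071 0.0317], A·Δx = δb → ‖Δx‖ = 0.9153
relative error = 2.6665
realised/bound (from unrounded values) ≈ 0.6338


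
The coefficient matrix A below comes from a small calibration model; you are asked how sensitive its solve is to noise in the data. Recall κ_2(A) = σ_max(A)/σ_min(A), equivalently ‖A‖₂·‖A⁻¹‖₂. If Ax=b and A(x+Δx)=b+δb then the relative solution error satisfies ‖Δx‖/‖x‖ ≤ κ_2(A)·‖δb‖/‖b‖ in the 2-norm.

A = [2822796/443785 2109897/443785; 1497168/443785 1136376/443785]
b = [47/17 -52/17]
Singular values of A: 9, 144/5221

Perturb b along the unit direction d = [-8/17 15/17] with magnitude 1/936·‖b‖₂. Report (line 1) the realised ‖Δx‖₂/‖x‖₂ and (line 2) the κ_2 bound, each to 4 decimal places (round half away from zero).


0.0011
0.3486

σ_max = 9, σ_min = 144/5221
condition number: 9 ÷ (144/5221) = 326.3125
worst-case relative error ≤ 326.3125 × 1/936 = 0.3486
solve Ax = b  →  x = [87.1056 -115.9556]
2-norm of b is 4.1231; of x, 145.0278
Δx = A⁻¹·δb where δb = 1/936·4.1231·d; ‖Δx‖ = 0.1597
relative error = 0.0011
tightness: 0.0011 against a bound of 0.3486 (unrounded ratio ≈ 0.0032)


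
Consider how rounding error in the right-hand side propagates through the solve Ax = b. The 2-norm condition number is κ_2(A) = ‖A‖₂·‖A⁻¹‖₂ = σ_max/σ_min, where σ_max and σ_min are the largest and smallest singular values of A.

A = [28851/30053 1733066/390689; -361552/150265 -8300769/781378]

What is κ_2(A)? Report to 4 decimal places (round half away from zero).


form AᵀA = [151529353729/22579570225 134660250198/4515914045; 134660250198/4515914045 478797852265/3612731236] with trace 7481299061/53728900 and determinant 12117361/53728900
eigenvalues of AᵀA: λ = (tr ± √(tr²−4·det))/2 = 3481/25, 3481/2149156
so κ_2 = √((3481/25) / (3481/2149156)) = 293.2000

293.2000


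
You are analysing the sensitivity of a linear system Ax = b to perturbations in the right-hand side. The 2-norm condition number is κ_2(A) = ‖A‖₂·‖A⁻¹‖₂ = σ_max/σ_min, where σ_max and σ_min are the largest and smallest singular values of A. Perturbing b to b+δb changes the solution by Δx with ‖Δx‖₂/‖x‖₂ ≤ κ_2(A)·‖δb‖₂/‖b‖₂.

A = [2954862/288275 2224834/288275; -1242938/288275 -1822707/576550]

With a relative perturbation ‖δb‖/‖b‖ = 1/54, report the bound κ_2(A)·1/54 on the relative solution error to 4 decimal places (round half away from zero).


4.1065

form AᵀA = [60805350952/491730625 45602564139/491730625; 45602564139/491730625 136815420817/1966922500] with trace 3040294597/15735380 and determinant 373301041/491730625
λ_max, λ_min = (3040294597/15735380 ± √231065984005734312369/6190054593610000)/2 = 19321/100, 77284/19669225
κ = σ_max/σ_min = (139/10)/(278/4435) = 221.7500
perturbation bound = 221.7500·1/54 = 4.1065


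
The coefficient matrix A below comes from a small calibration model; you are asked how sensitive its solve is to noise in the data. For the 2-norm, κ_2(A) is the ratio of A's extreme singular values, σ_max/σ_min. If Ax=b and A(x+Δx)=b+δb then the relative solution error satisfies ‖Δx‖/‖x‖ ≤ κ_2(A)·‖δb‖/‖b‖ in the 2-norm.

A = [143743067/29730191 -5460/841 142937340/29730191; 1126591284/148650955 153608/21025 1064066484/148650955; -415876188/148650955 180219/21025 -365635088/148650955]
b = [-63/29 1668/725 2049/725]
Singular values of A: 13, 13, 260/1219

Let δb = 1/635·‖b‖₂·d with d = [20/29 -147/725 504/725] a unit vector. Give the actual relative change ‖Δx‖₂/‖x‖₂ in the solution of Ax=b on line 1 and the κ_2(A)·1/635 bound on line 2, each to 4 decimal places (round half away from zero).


0.0960
0.0960

σ_max = 13, σ_min = 260/1219
κ_2(A) = 13 / (260/1219) = 60.9500
worst-case relative error ≤ 60.9500 × 1/635 = 0.0960
solve Ax = b  →  x = [-0.0058 0.3263 -0.0055]
2-norm of b is 4.2426; of x, 0.3264
with δb = [0.0046 -0.0014 0.0046], A·Δx = δb → ‖Δx‖ = 0.0313
realised ‖Δx‖/‖x‖ = 0.0960
so the bound is sharp here: realised error equals the bound


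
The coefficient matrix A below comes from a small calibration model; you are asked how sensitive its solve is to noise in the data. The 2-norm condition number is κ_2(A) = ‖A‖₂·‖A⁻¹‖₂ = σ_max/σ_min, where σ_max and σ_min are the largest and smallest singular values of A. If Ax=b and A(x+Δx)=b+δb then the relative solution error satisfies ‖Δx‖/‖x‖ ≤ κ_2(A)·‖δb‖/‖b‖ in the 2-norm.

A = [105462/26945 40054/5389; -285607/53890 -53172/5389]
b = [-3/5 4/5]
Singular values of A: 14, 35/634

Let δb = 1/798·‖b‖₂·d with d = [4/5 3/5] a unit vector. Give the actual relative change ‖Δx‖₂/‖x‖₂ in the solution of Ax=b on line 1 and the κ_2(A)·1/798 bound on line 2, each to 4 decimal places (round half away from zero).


largest singular value 14, smallest 35/634
κ = σ_max/σ_min = 14/(35/634) = 253.6000
perturbation bound = 253.6000·1/798 = 0.3178
solve Ax = b  →  x = [-0.0336 -0.0630]
‖b‖ = 1.0000, ‖x‖ = 0.0714
re-solving with b+δb shifts x by Δx of norm 0.0227
realised ‖Δx‖/‖x‖ = 0.3178
tightness: 0.3178 against a bound of 0.3178; the bound is attained (ratio 1)

0.3178
0.3178
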